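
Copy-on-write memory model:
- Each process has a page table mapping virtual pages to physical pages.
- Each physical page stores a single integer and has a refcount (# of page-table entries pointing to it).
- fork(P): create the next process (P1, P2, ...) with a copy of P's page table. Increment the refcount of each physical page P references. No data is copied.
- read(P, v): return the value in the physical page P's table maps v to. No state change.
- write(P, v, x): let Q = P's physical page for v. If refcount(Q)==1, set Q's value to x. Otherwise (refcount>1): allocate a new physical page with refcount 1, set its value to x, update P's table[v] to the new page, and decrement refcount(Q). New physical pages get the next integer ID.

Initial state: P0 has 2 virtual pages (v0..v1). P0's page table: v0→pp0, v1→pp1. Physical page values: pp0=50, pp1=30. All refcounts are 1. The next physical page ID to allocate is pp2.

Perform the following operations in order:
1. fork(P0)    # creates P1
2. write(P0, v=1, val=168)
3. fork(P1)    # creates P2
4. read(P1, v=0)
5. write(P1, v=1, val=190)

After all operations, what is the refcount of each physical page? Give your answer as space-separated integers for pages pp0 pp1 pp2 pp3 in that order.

Answer: 3 1 1 1

Derivation:
Op 1: fork(P0) -> P1. 2 ppages; refcounts: pp0:2 pp1:2
Op 2: write(P0, v1, 168). refcount(pp1)=2>1 -> COPY to pp2. 3 ppages; refcounts: pp0:2 pp1:1 pp2:1
Op 3: fork(P1) -> P2. 3 ppages; refcounts: pp0:3 pp1:2 pp2:1
Op 4: read(P1, v0) -> 50. No state change.
Op 5: write(P1, v1, 190). refcount(pp1)=2>1 -> COPY to pp3. 4 ppages; refcounts: pp0:3 pp1:1 pp2:1 pp3:1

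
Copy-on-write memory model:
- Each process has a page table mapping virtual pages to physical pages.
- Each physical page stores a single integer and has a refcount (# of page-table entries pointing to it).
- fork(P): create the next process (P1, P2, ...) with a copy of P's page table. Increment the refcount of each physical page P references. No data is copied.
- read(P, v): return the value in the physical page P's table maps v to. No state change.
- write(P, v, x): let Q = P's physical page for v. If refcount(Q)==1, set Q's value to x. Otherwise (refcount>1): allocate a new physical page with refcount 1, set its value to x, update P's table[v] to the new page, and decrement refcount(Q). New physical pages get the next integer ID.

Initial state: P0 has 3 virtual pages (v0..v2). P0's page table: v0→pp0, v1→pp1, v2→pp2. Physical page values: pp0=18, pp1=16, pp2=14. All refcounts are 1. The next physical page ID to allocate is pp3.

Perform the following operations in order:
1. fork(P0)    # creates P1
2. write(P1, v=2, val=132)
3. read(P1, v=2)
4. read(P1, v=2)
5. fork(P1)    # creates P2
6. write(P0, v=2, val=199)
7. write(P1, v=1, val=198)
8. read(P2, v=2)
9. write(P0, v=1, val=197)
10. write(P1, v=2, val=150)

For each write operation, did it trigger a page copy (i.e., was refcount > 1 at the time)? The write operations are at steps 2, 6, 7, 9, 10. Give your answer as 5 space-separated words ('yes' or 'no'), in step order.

Op 1: fork(P0) -> P1. 3 ppages; refcounts: pp0:2 pp1:2 pp2:2
Op 2: write(P1, v2, 132). refcount(pp2)=2>1 -> COPY to pp3. 4 ppages; refcounts: pp0:2 pp1:2 pp2:1 pp3:1
Op 3: read(P1, v2) -> 132. No state change.
Op 4: read(P1, v2) -> 132. No state change.
Op 5: fork(P1) -> P2. 4 ppages; refcounts: pp0:3 pp1:3 pp2:1 pp3:2
Op 6: write(P0, v2, 199). refcount(pp2)=1 -> write in place. 4 ppages; refcounts: pp0:3 pp1:3 pp2:1 pp3:2
Op 7: write(P1, v1, 198). refcount(pp1)=3>1 -> COPY to pp4. 5 ppages; refcounts: pp0:3 pp1:2 pp2:1 pp3:2 pp4:1
Op 8: read(P2, v2) -> 132. No state change.
Op 9: write(P0, v1, 197). refcount(pp1)=2>1 -> COPY to pp5. 6 ppages; refcounts: pp0:3 pp1:1 pp2:1 pp3:2 pp4:1 pp5:1
Op 10: write(P1, v2, 150). refcount(pp3)=2>1 -> COPY to pp6. 7 ppages; refcounts: pp0:3 pp1:1 pp2:1 pp3:1 pp4:1 pp5:1 pp6:1

yes no yes yes yes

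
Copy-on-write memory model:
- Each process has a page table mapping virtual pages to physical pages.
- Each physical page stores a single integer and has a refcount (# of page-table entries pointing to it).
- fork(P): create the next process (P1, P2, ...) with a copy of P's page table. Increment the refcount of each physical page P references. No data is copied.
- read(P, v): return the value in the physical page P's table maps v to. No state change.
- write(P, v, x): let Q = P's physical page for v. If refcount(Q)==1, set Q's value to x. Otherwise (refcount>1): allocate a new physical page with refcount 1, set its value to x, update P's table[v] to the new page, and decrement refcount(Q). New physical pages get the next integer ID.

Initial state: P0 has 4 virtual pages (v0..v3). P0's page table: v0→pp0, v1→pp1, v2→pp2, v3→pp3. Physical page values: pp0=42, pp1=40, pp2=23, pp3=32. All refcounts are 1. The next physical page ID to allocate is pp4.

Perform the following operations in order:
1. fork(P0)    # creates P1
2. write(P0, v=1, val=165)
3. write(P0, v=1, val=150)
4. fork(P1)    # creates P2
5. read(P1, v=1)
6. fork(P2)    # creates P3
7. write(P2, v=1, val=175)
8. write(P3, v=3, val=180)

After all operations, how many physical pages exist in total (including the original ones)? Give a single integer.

Op 1: fork(P0) -> P1. 4 ppages; refcounts: pp0:2 pp1:2 pp2:2 pp3:2
Op 2: write(P0, v1, 165). refcount(pp1)=2>1 -> COPY to pp4. 5 ppages; refcounts: pp0:2 pp1:1 pp2:2 pp3:2 pp4:1
Op 3: write(P0, v1, 150). refcount(pp4)=1 -> write in place. 5 ppages; refcounts: pp0:2 pp1:1 pp2:2 pp3:2 pp4:1
Op 4: fork(P1) -> P2. 5 ppages; refcounts: pp0:3 pp1:2 pp2:3 pp3:3 pp4:1
Op 5: read(P1, v1) -> 40. No state change.
Op 6: fork(P2) -> P3. 5 ppages; refcounts: pp0:4 pp1:3 pp2:4 pp3:4 pp4:1
Op 7: write(P2, v1, 175). refcount(pp1)=3>1 -> COPY to pp5. 6 ppages; refcounts: pp0:4 pp1:2 pp2:4 pp3:4 pp4:1 pp5:1
Op 8: write(P3, v3, 180). refcount(pp3)=4>1 -> COPY to pp6. 7 ppages; refcounts: pp0:4 pp1:2 pp2:4 pp3:3 pp4:1 pp5:1 pp6:1

Answer: 7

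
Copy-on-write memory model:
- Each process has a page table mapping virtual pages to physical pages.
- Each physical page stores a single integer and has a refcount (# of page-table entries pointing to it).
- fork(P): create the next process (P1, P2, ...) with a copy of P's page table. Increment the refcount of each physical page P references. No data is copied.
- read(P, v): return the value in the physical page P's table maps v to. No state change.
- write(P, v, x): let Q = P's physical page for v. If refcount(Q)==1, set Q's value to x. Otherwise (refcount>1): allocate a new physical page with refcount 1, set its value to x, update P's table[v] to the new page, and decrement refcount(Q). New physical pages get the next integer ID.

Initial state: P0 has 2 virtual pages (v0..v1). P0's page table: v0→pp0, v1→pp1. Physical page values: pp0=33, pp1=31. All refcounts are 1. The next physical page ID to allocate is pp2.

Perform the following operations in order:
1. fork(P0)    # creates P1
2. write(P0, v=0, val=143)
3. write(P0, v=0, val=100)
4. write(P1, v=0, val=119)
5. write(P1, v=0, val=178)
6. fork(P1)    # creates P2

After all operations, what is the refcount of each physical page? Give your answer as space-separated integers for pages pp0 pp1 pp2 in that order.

Op 1: fork(P0) -> P1. 2 ppages; refcounts: pp0:2 pp1:2
Op 2: write(P0, v0, 143). refcount(pp0)=2>1 -> COPY to pp2. 3 ppages; refcounts: pp0:1 pp1:2 pp2:1
Op 3: write(P0, v0, 100). refcount(pp2)=1 -> write in place. 3 ppages; refcounts: pp0:1 pp1:2 pp2:1
Op 4: write(P1, v0, 119). refcount(pp0)=1 -> write in place. 3 ppages; refcounts: pp0:1 pp1:2 pp2:1
Op 5: write(P1, v0, 178). refcount(pp0)=1 -> write in place. 3 ppages; refcounts: pp0:1 pp1:2 pp2:1
Op 6: fork(P1) -> P2. 3 ppages; refcounts: pp0:2 pp1:3 pp2:1

Answer: 2 3 1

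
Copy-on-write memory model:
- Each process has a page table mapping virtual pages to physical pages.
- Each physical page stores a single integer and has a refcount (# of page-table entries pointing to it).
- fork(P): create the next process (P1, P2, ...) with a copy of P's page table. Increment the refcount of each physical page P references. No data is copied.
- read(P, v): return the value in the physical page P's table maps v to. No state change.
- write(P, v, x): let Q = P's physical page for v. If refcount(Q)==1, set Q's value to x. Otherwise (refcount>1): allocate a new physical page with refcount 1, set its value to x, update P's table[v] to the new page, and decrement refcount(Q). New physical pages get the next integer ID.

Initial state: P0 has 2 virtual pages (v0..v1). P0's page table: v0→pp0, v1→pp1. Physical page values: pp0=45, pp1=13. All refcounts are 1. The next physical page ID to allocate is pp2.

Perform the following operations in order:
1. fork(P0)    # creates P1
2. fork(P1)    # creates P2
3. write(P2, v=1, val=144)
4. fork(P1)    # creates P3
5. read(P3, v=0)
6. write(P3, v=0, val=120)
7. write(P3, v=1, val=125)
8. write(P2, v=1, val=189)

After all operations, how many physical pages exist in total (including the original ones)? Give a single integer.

Answer: 5

Derivation:
Op 1: fork(P0) -> P1. 2 ppages; refcounts: pp0:2 pp1:2
Op 2: fork(P1) -> P2. 2 ppages; refcounts: pp0:3 pp1:3
Op 3: write(P2, v1, 144). refcount(pp1)=3>1 -> COPY to pp2. 3 ppages; refcounts: pp0:3 pp1:2 pp2:1
Op 4: fork(P1) -> P3. 3 ppages; refcounts: pp0:4 pp1:3 pp2:1
Op 5: read(P3, v0) -> 45. No state change.
Op 6: write(P3, v0, 120). refcount(pp0)=4>1 -> COPY to pp3. 4 ppages; refcounts: pp0:3 pp1:3 pp2:1 pp3:1
Op 7: write(P3, v1, 125). refcount(pp1)=3>1 -> COPY to pp4. 5 ppages; refcounts: pp0:3 pp1:2 pp2:1 pp3:1 pp4:1
Op 8: write(P2, v1, 189). refcount(pp2)=1 -> write in place. 5 ppages; refcounts: pp0:3 pp1:2 pp2:1 pp3:1 pp4:1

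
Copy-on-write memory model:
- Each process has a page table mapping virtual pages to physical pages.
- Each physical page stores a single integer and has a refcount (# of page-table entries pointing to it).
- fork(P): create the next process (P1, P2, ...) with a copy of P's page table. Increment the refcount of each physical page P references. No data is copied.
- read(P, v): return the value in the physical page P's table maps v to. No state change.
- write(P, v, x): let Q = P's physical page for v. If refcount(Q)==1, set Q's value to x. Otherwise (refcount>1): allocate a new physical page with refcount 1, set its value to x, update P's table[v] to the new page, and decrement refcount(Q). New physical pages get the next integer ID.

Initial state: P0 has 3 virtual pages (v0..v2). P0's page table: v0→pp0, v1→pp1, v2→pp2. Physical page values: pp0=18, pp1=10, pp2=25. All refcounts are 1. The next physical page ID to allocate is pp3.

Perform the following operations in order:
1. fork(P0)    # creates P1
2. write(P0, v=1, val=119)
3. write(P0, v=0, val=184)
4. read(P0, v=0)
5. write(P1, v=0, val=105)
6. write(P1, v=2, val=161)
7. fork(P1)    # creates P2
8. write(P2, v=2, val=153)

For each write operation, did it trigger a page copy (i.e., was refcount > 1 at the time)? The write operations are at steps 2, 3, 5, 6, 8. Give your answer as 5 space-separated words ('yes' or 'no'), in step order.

Op 1: fork(P0) -> P1. 3 ppages; refcounts: pp0:2 pp1:2 pp2:2
Op 2: write(P0, v1, 119). refcount(pp1)=2>1 -> COPY to pp3. 4 ppages; refcounts: pp0:2 pp1:1 pp2:2 pp3:1
Op 3: write(P0, v0, 184). refcount(pp0)=2>1 -> COPY to pp4. 5 ppages; refcounts: pp0:1 pp1:1 pp2:2 pp3:1 pp4:1
Op 4: read(P0, v0) -> 184. No state change.
Op 5: write(P1, v0, 105). refcount(pp0)=1 -> write in place. 5 ppages; refcounts: pp0:1 pp1:1 pp2:2 pp3:1 pp4:1
Op 6: write(P1, v2, 161). refcount(pp2)=2>1 -> COPY to pp5. 6 ppages; refcounts: pp0:1 pp1:1 pp2:1 pp3:1 pp4:1 pp5:1
Op 7: fork(P1) -> P2. 6 ppages; refcounts: pp0:2 pp1:2 pp2:1 pp3:1 pp4:1 pp5:2
Op 8: write(P2, v2, 153). refcount(pp5)=2>1 -> COPY to pp6. 7 ppages; refcounts: pp0:2 pp1:2 pp2:1 pp3:1 pp4:1 pp5:1 pp6:1

yes yes no yes yes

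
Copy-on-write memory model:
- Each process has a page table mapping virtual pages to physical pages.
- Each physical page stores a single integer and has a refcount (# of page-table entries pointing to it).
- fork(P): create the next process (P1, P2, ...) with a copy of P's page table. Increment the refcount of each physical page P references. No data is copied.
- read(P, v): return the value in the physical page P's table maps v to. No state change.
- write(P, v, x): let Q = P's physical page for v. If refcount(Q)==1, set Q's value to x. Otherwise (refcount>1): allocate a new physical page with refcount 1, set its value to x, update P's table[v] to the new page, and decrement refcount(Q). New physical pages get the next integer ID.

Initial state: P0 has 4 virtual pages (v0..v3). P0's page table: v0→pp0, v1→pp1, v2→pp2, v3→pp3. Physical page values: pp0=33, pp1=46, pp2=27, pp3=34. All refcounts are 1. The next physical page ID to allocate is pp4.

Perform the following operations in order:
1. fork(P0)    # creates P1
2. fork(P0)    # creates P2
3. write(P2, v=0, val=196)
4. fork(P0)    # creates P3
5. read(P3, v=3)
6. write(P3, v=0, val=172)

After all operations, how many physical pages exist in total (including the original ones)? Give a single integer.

Answer: 6

Derivation:
Op 1: fork(P0) -> P1. 4 ppages; refcounts: pp0:2 pp1:2 pp2:2 pp3:2
Op 2: fork(P0) -> P2. 4 ppages; refcounts: pp0:3 pp1:3 pp2:3 pp3:3
Op 3: write(P2, v0, 196). refcount(pp0)=3>1 -> COPY to pp4. 5 ppages; refcounts: pp0:2 pp1:3 pp2:3 pp3:3 pp4:1
Op 4: fork(P0) -> P3. 5 ppages; refcounts: pp0:3 pp1:4 pp2:4 pp3:4 pp4:1
Op 5: read(P3, v3) -> 34. No state change.
Op 6: write(P3, v0, 172). refcount(pp0)=3>1 -> COPY to pp5. 6 ppages; refcounts: pp0:2 pp1:4 pp2:4 pp3:4 pp4:1 pp5:1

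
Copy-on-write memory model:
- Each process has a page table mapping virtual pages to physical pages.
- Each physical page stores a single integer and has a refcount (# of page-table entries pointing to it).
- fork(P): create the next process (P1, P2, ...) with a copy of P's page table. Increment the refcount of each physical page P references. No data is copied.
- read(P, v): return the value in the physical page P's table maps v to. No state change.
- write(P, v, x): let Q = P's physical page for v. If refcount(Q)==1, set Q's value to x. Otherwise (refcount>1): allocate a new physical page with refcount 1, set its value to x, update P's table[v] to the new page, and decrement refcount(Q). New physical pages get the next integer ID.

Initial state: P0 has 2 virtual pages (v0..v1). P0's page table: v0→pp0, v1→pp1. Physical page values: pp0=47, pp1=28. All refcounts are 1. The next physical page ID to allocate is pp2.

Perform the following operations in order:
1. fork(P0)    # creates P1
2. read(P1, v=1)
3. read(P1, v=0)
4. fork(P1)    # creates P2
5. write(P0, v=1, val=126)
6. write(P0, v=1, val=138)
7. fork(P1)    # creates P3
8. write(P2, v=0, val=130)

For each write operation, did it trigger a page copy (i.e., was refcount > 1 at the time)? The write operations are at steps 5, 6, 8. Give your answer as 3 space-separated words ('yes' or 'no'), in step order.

Op 1: fork(P0) -> P1. 2 ppages; refcounts: pp0:2 pp1:2
Op 2: read(P1, v1) -> 28. No state change.
Op 3: read(P1, v0) -> 47. No state change.
Op 4: fork(P1) -> P2. 2 ppages; refcounts: pp0:3 pp1:3
Op 5: write(P0, v1, 126). refcount(pp1)=3>1 -> COPY to pp2. 3 ppages; refcounts: pp0:3 pp1:2 pp2:1
Op 6: write(P0, v1, 138). refcount(pp2)=1 -> write in place. 3 ppages; refcounts: pp0:3 pp1:2 pp2:1
Op 7: fork(P1) -> P3. 3 ppages; refcounts: pp0:4 pp1:3 pp2:1
Op 8: write(P2, v0, 130). refcount(pp0)=4>1 -> COPY to pp3. 4 ppages; refcounts: pp0:3 pp1:3 pp2:1 pp3:1

yes no yes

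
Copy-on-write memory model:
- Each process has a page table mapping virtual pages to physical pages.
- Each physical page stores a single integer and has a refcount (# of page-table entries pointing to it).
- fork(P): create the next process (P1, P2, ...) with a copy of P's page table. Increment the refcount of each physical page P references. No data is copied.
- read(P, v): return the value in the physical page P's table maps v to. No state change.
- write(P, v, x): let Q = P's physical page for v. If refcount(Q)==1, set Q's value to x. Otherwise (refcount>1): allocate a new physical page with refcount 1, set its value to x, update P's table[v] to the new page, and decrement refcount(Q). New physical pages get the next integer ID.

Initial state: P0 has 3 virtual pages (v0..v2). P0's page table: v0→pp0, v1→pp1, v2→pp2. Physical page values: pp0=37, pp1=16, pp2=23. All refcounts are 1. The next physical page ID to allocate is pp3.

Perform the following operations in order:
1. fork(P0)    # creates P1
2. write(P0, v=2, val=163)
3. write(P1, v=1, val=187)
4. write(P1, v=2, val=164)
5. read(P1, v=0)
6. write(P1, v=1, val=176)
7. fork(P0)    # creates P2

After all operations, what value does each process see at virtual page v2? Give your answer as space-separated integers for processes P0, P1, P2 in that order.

Answer: 163 164 163

Derivation:
Op 1: fork(P0) -> P1. 3 ppages; refcounts: pp0:2 pp1:2 pp2:2
Op 2: write(P0, v2, 163). refcount(pp2)=2>1 -> COPY to pp3. 4 ppages; refcounts: pp0:2 pp1:2 pp2:1 pp3:1
Op 3: write(P1, v1, 187). refcount(pp1)=2>1 -> COPY to pp4. 5 ppages; refcounts: pp0:2 pp1:1 pp2:1 pp3:1 pp4:1
Op 4: write(P1, v2, 164). refcount(pp2)=1 -> write in place. 5 ppages; refcounts: pp0:2 pp1:1 pp2:1 pp3:1 pp4:1
Op 5: read(P1, v0) -> 37. No state change.
Op 6: write(P1, v1, 176). refcount(pp4)=1 -> write in place. 5 ppages; refcounts: pp0:2 pp1:1 pp2:1 pp3:1 pp4:1
Op 7: fork(P0) -> P2. 5 ppages; refcounts: pp0:3 pp1:2 pp2:1 pp3:2 pp4:1
P0: v2 -> pp3 = 163
P1: v2 -> pp2 = 164
P2: v2 -> pp3 = 163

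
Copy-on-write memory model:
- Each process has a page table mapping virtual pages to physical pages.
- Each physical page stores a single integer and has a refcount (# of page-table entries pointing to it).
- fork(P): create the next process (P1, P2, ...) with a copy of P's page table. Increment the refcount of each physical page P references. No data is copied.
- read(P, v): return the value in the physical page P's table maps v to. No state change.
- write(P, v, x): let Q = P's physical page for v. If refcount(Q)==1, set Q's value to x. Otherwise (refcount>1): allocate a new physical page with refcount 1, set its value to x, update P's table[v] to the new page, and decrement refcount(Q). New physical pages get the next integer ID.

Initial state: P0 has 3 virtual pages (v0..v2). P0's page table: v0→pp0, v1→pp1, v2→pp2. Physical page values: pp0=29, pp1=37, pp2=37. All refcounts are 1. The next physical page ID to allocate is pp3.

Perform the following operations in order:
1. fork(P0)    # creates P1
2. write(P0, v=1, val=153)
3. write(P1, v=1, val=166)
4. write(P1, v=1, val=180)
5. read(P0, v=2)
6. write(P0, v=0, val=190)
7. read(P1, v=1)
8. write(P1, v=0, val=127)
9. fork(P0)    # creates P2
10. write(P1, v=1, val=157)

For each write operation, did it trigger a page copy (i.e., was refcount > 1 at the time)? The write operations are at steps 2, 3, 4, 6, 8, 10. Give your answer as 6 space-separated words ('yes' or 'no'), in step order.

Op 1: fork(P0) -> P1. 3 ppages; refcounts: pp0:2 pp1:2 pp2:2
Op 2: write(P0, v1, 153). refcount(pp1)=2>1 -> COPY to pp3. 4 ppages; refcounts: pp0:2 pp1:1 pp2:2 pp3:1
Op 3: write(P1, v1, 166). refcount(pp1)=1 -> write in place. 4 ppages; refcounts: pp0:2 pp1:1 pp2:2 pp3:1
Op 4: write(P1, v1, 180). refcount(pp1)=1 -> write in place. 4 ppages; refcounts: pp0:2 pp1:1 pp2:2 pp3:1
Op 5: read(P0, v2) -> 37. No state change.
Op 6: write(P0, v0, 190). refcount(pp0)=2>1 -> COPY to pp4. 5 ppages; refcounts: pp0:1 pp1:1 pp2:2 pp3:1 pp4:1
Op 7: read(P1, v1) -> 180. No state change.
Op 8: write(P1, v0, 127). refcount(pp0)=1 -> write in place. 5 ppages; refcounts: pp0:1 pp1:1 pp2:2 pp3:1 pp4:1
Op 9: fork(P0) -> P2. 5 ppages; refcounts: pp0:1 pp1:1 pp2:3 pp3:2 pp4:2
Op 10: write(P1, v1, 157). refcount(pp1)=1 -> write in place. 5 ppages; refcounts: pp0:1 pp1:1 pp2:3 pp3:2 pp4:2

yes no no yes no no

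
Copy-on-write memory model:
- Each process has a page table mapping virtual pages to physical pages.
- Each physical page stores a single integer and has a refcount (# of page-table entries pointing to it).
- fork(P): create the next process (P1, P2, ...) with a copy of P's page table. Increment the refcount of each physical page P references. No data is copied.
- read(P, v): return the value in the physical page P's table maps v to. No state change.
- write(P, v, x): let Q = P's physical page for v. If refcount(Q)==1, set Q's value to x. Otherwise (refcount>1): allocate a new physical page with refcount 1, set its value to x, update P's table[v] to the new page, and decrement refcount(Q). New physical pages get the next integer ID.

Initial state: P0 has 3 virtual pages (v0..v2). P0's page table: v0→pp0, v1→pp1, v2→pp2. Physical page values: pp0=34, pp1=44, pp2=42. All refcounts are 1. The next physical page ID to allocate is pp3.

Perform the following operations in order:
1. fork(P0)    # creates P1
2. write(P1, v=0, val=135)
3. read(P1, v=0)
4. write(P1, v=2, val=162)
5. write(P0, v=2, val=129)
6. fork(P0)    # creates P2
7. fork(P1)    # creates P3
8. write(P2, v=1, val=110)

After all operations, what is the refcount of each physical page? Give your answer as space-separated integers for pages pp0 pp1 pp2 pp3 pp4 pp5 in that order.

Op 1: fork(P0) -> P1. 3 ppages; refcounts: pp0:2 pp1:2 pp2:2
Op 2: write(P1, v0, 135). refcount(pp0)=2>1 -> COPY to pp3. 4 ppages; refcounts: pp0:1 pp1:2 pp2:2 pp3:1
Op 3: read(P1, v0) -> 135. No state change.
Op 4: write(P1, v2, 162). refcount(pp2)=2>1 -> COPY to pp4. 5 ppages; refcounts: pp0:1 pp1:2 pp2:1 pp3:1 pp4:1
Op 5: write(P0, v2, 129). refcount(pp2)=1 -> write in place. 5 ppages; refcounts: pp0:1 pp1:2 pp2:1 pp3:1 pp4:1
Op 6: fork(P0) -> P2. 5 ppages; refcounts: pp0:2 pp1:3 pp2:2 pp3:1 pp4:1
Op 7: fork(P1) -> P3. 5 ppages; refcounts: pp0:2 pp1:4 pp2:2 pp3:2 pp4:2
Op 8: write(P2, v1, 110). refcount(pp1)=4>1 -> COPY to pp5. 6 ppages; refcounts: pp0:2 pp1:3 pp2:2 pp3:2 pp4:2 pp5:1

Answer: 2 3 2 2 2 1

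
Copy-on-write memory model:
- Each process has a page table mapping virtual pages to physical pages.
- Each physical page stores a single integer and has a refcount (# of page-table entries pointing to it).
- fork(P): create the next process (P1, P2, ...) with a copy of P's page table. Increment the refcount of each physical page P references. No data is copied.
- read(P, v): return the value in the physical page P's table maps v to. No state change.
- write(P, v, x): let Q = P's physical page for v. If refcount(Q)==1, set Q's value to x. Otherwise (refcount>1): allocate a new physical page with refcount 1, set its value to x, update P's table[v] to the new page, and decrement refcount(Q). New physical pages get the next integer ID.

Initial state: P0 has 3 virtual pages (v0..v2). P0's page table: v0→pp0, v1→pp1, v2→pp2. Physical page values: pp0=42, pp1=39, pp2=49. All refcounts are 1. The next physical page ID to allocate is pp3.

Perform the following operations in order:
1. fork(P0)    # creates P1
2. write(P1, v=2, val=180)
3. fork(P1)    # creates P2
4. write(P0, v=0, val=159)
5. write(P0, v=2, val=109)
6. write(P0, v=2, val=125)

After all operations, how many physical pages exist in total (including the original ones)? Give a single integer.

Answer: 5

Derivation:
Op 1: fork(P0) -> P1. 3 ppages; refcounts: pp0:2 pp1:2 pp2:2
Op 2: write(P1, v2, 180). refcount(pp2)=2>1 -> COPY to pp3. 4 ppages; refcounts: pp0:2 pp1:2 pp2:1 pp3:1
Op 3: fork(P1) -> P2. 4 ppages; refcounts: pp0:3 pp1:3 pp2:1 pp3:2
Op 4: write(P0, v0, 159). refcount(pp0)=3>1 -> COPY to pp4. 5 ppages; refcounts: pp0:2 pp1:3 pp2:1 pp3:2 pp4:1
Op 5: write(P0, v2, 109). refcount(pp2)=1 -> write in place. 5 ppages; refcounts: pp0:2 pp1:3 pp2:1 pp3:2 pp4:1
Op 6: write(P0, v2, 125). refcount(pp2)=1 -> write in place. 5 ppages; refcounts: pp0:2 pp1:3 pp2:1 pp3:2 pp4:1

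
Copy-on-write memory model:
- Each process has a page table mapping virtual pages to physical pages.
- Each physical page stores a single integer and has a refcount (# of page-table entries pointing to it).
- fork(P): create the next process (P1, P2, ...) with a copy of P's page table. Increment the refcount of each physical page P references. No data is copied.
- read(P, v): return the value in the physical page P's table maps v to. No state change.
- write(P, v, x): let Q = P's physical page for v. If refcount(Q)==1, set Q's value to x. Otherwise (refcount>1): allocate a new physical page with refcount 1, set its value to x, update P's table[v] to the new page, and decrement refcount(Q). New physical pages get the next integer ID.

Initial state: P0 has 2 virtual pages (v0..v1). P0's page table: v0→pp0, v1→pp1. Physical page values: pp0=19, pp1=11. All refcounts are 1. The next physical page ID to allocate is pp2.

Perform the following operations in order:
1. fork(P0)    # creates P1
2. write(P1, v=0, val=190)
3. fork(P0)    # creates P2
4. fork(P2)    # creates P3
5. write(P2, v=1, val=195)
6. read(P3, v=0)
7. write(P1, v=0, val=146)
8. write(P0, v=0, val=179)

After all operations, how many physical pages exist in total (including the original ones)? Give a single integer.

Answer: 5

Derivation:
Op 1: fork(P0) -> P1. 2 ppages; refcounts: pp0:2 pp1:2
Op 2: write(P1, v0, 190). refcount(pp0)=2>1 -> COPY to pp2. 3 ppages; refcounts: pp0:1 pp1:2 pp2:1
Op 3: fork(P0) -> P2. 3 ppages; refcounts: pp0:2 pp1:3 pp2:1
Op 4: fork(P2) -> P3. 3 ppages; refcounts: pp0:3 pp1:4 pp2:1
Op 5: write(P2, v1, 195). refcount(pp1)=4>1 -> COPY to pp3. 4 ppages; refcounts: pp0:3 pp1:3 pp2:1 pp3:1
Op 6: read(P3, v0) -> 19. No state change.
Op 7: write(P1, v0, 146). refcount(pp2)=1 -> write in place. 4 ppages; refcounts: pp0:3 pp1:3 pp2:1 pp3:1
Op 8: write(P0, v0, 179). refcount(pp0)=3>1 -> COPY to pp4. 5 ppages; refcounts: pp0:2 pp1:3 pp2:1 pp3:1 pp4:1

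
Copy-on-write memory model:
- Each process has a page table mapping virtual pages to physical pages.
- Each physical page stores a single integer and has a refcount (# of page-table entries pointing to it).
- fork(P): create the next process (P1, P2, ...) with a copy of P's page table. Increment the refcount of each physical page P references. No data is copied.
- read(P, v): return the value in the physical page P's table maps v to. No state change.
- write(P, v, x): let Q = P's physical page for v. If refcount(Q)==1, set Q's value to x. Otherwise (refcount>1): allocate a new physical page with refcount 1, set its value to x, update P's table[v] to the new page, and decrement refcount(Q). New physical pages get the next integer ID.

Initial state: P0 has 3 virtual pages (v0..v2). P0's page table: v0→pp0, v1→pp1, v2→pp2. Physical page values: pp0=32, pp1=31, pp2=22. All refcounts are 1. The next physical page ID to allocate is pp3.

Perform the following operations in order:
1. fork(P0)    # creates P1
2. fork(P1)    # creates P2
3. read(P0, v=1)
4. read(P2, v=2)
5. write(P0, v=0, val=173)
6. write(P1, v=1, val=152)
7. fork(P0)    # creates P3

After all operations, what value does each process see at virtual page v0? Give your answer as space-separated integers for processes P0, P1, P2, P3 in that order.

Op 1: fork(P0) -> P1. 3 ppages; refcounts: pp0:2 pp1:2 pp2:2
Op 2: fork(P1) -> P2. 3 ppages; refcounts: pp0:3 pp1:3 pp2:3
Op 3: read(P0, v1) -> 31. No state change.
Op 4: read(P2, v2) -> 22. No state change.
Op 5: write(P0, v0, 173). refcount(pp0)=3>1 -> COPY to pp3. 4 ppages; refcounts: pp0:2 pp1:3 pp2:3 pp3:1
Op 6: write(P1, v1, 152). refcount(pp1)=3>1 -> COPY to pp4. 5 ppages; refcounts: pp0:2 pp1:2 pp2:3 pp3:1 pp4:1
Op 7: fork(P0) -> P3. 5 ppages; refcounts: pp0:2 pp1:3 pp2:4 pp3:2 pp4:1
P0: v0 -> pp3 = 173
P1: v0 -> pp0 = 32
P2: v0 -> pp0 = 32
P3: v0 -> pp3 = 173

Answer: 173 32 32 173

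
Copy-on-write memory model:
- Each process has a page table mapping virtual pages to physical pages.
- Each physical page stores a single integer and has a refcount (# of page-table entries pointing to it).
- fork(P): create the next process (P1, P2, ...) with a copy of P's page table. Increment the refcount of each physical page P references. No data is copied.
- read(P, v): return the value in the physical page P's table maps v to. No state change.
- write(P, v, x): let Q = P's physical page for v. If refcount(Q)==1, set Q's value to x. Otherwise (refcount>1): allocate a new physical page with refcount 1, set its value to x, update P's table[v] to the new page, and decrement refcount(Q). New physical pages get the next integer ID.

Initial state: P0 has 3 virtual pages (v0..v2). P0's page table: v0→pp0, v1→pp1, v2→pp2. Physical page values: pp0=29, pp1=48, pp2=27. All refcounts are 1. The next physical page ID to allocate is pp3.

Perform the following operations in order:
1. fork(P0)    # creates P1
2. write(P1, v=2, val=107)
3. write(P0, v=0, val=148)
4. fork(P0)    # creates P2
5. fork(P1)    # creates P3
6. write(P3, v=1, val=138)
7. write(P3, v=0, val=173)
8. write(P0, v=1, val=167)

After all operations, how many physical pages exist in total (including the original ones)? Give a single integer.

Op 1: fork(P0) -> P1. 3 ppages; refcounts: pp0:2 pp1:2 pp2:2
Op 2: write(P1, v2, 107). refcount(pp2)=2>1 -> COPY to pp3. 4 ppages; refcounts: pp0:2 pp1:2 pp2:1 pp3:1
Op 3: write(P0, v0, 148). refcount(pp0)=2>1 -> COPY to pp4. 5 ppages; refcounts: pp0:1 pp1:2 pp2:1 pp3:1 pp4:1
Op 4: fork(P0) -> P2. 5 ppages; refcounts: pp0:1 pp1:3 pp2:2 pp3:1 pp4:2
Op 5: fork(P1) -> P3. 5 ppages; refcounts: pp0:2 pp1:4 pp2:2 pp3:2 pp4:2
Op 6: write(P3, v1, 138). refcount(pp1)=4>1 -> COPY to pp5. 6 ppages; refcounts: pp0:2 pp1:3 pp2:2 pp3:2 pp4:2 pp5:1
Op 7: write(P3, v0, 173). refcount(pp0)=2>1 -> COPY to pp6. 7 ppages; refcounts: pp0:1 pp1:3 pp2:2 pp3:2 pp4:2 pp5:1 pp6:1
Op 8: write(P0, v1, 167). refcount(pp1)=3>1 -> COPY to pp7. 8 ppages; refcounts: pp0:1 pp1:2 pp2:2 pp3:2 pp4:2 pp5:1 pp6:1 pp7:1

Answer: 8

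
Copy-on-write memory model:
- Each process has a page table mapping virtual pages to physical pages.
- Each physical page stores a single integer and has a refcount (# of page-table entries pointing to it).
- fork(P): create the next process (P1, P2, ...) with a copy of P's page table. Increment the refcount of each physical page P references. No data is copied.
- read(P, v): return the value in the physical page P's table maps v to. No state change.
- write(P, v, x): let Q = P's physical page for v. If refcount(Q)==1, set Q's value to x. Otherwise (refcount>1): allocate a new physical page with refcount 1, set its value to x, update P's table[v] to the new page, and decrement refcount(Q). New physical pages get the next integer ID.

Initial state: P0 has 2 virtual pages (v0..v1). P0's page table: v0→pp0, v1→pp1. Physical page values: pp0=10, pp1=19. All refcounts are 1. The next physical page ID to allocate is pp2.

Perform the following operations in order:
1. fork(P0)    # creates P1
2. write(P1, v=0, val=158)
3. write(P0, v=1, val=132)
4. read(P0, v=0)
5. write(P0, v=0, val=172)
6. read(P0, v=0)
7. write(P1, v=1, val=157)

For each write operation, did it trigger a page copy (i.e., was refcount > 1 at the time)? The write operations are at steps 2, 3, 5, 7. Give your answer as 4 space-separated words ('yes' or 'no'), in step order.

Op 1: fork(P0) -> P1. 2 ppages; refcounts: pp0:2 pp1:2
Op 2: write(P1, v0, 158). refcount(pp0)=2>1 -> COPY to pp2. 3 ppages; refcounts: pp0:1 pp1:2 pp2:1
Op 3: write(P0, v1, 132). refcount(pp1)=2>1 -> COPY to pp3. 4 ppages; refcounts: pp0:1 pp1:1 pp2:1 pp3:1
Op 4: read(P0, v0) -> 10. No state change.
Op 5: write(P0, v0, 172). refcount(pp0)=1 -> write in place. 4 ppages; refcounts: pp0:1 pp1:1 pp2:1 pp3:1
Op 6: read(P0, v0) -> 172. No state change.
Op 7: write(P1, v1, 157). refcount(pp1)=1 -> write in place. 4 ppages; refcounts: pp0:1 pp1:1 pp2:1 pp3:1

yes yes no no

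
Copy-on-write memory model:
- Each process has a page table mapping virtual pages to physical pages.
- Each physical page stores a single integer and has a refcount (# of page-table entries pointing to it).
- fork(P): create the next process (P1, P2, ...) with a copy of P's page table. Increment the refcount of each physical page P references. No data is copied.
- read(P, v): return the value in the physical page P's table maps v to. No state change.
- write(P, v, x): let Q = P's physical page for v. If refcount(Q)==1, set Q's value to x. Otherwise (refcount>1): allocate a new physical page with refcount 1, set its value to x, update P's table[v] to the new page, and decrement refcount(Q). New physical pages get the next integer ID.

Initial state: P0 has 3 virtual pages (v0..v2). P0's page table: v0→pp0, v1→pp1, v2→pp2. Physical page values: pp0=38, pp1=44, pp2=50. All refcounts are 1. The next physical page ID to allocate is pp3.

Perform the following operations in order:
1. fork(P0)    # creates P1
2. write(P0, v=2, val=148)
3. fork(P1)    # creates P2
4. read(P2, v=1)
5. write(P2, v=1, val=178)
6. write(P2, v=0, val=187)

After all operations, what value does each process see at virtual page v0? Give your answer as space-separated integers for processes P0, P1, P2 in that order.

Op 1: fork(P0) -> P1. 3 ppages; refcounts: pp0:2 pp1:2 pp2:2
Op 2: write(P0, v2, 148). refcount(pp2)=2>1 -> COPY to pp3. 4 ppages; refcounts: pp0:2 pp1:2 pp2:1 pp3:1
Op 3: fork(P1) -> P2. 4 ppages; refcounts: pp0:3 pp1:3 pp2:2 pp3:1
Op 4: read(P2, v1) -> 44. No state change.
Op 5: write(P2, v1, 178). refcount(pp1)=3>1 -> COPY to pp4. 5 ppages; refcounts: pp0:3 pp1:2 pp2:2 pp3:1 pp4:1
Op 6: write(P2, v0, 187). refcount(pp0)=3>1 -> COPY to pp5. 6 ppages; refcounts: pp0:2 pp1:2 pp2:2 pp3:1 pp4:1 pp5:1
P0: v0 -> pp0 = 38
P1: v0 -> pp0 = 38
P2: v0 -> pp5 = 187

Answer: 38 38 187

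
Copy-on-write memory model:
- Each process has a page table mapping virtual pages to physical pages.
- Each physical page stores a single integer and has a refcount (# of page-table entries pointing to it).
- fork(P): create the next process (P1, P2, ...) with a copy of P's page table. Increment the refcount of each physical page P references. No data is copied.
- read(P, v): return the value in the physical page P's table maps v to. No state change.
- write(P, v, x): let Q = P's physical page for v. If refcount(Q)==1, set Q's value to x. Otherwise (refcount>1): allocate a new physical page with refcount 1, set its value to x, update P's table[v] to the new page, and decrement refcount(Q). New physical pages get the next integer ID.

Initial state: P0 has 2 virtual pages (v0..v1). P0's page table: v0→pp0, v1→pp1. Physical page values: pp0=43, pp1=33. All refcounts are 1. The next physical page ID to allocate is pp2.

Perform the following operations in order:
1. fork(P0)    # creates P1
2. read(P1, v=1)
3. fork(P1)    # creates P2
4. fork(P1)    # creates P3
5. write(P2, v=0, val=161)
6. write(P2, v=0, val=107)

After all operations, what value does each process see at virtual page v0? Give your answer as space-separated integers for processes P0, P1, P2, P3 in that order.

Op 1: fork(P0) -> P1. 2 ppages; refcounts: pp0:2 pp1:2
Op 2: read(P1, v1) -> 33. No state change.
Op 3: fork(P1) -> P2. 2 ppages; refcounts: pp0:3 pp1:3
Op 4: fork(P1) -> P3. 2 ppages; refcounts: pp0:4 pp1:4
Op 5: write(P2, v0, 161). refcount(pp0)=4>1 -> COPY to pp2. 3 ppages; refcounts: pp0:3 pp1:4 pp2:1
Op 6: write(P2, v0, 107). refcount(pp2)=1 -> write in place. 3 ppages; refcounts: pp0:3 pp1:4 pp2:1
P0: v0 -> pp0 = 43
P1: v0 -> pp0 = 43
P2: v0 -> pp2 = 107
P3: v0 -> pp0 = 43

Answer: 43 43 107 43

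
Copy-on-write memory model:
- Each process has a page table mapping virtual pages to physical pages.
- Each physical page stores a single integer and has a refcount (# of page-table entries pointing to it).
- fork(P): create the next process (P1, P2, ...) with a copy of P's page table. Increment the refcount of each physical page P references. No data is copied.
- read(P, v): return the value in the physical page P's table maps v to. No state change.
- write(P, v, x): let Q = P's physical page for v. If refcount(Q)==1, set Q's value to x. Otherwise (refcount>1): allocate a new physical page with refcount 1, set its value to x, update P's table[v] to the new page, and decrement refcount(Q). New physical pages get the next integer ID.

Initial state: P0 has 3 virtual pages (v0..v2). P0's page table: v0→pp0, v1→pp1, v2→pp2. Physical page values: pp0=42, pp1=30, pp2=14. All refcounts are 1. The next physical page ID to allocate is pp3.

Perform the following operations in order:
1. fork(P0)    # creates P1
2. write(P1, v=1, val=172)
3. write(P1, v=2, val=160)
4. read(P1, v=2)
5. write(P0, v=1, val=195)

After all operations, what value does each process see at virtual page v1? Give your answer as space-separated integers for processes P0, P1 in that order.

Op 1: fork(P0) -> P1. 3 ppages; refcounts: pp0:2 pp1:2 pp2:2
Op 2: write(P1, v1, 172). refcount(pp1)=2>1 -> COPY to pp3. 4 ppages; refcounts: pp0:2 pp1:1 pp2:2 pp3:1
Op 3: write(P1, v2, 160). refcount(pp2)=2>1 -> COPY to pp4. 5 ppages; refcounts: pp0:2 pp1:1 pp2:1 pp3:1 pp4:1
Op 4: read(P1, v2) -> 160. No state change.
Op 5: write(P0, v1, 195). refcount(pp1)=1 -> write in place. 5 ppages; refcounts: pp0:2 pp1:1 pp2:1 pp3:1 pp4:1
P0: v1 -> pp1 = 195
P1: v1 -> pp3 = 172

Answer: 195 172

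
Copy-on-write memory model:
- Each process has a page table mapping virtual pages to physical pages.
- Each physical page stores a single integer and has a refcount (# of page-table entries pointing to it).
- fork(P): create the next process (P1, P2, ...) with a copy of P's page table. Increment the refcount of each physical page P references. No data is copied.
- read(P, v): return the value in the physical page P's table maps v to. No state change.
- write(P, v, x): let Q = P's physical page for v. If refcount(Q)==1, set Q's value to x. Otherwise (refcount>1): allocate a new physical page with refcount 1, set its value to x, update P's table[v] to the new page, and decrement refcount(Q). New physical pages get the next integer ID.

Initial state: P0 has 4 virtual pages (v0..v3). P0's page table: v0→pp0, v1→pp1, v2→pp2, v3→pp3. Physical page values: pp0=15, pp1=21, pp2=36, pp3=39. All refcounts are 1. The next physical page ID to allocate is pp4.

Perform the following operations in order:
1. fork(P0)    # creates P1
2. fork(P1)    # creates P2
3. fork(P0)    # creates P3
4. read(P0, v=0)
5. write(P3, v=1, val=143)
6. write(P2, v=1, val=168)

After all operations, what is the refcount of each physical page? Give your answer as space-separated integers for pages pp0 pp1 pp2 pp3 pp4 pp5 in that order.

Answer: 4 2 4 4 1 1

Derivation:
Op 1: fork(P0) -> P1. 4 ppages; refcounts: pp0:2 pp1:2 pp2:2 pp3:2
Op 2: fork(P1) -> P2. 4 ppages; refcounts: pp0:3 pp1:3 pp2:3 pp3:3
Op 3: fork(P0) -> P3. 4 ppages; refcounts: pp0:4 pp1:4 pp2:4 pp3:4
Op 4: read(P0, v0) -> 15. No state change.
Op 5: write(P3, v1, 143). refcount(pp1)=4>1 -> COPY to pp4. 5 ppages; refcounts: pp0:4 pp1:3 pp2:4 pp3:4 pp4:1
Op 6: write(P2, v1, 168). refcount(pp1)=3>1 -> COPY to pp5. 6 ppages; refcounts: pp0:4 pp1:2 pp2:4 pp3:4 pp4:1 pp5:1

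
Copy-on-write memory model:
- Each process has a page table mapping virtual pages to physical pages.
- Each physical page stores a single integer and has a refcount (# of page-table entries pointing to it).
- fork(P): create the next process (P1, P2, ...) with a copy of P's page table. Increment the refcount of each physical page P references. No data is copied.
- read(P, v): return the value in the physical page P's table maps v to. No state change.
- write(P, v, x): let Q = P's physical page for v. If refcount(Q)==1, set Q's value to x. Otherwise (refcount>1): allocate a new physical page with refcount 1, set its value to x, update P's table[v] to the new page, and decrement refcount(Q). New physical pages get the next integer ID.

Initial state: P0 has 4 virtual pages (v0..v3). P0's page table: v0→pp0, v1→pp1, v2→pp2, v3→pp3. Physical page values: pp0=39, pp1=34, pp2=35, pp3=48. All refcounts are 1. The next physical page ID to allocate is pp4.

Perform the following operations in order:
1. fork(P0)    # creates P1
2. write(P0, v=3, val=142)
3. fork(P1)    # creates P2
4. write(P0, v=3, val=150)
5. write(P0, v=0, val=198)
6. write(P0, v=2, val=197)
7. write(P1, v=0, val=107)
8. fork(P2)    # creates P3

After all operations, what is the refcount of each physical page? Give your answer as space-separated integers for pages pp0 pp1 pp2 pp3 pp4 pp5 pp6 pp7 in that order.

Answer: 2 4 3 3 1 1 1 1

Derivation:
Op 1: fork(P0) -> P1. 4 ppages; refcounts: pp0:2 pp1:2 pp2:2 pp3:2
Op 2: write(P0, v3, 142). refcount(pp3)=2>1 -> COPY to pp4. 5 ppages; refcounts: pp0:2 pp1:2 pp2:2 pp3:1 pp4:1
Op 3: fork(P1) -> P2. 5 ppages; refcounts: pp0:3 pp1:3 pp2:3 pp3:2 pp4:1
Op 4: write(P0, v3, 150). refcount(pp4)=1 -> write in place. 5 ppages; refcounts: pp0:3 pp1:3 pp2:3 pp3:2 pp4:1
Op 5: write(P0, v0, 198). refcount(pp0)=3>1 -> COPY to pp5. 6 ppages; refcounts: pp0:2 pp1:3 pp2:3 pp3:2 pp4:1 pp5:1
Op 6: write(P0, v2, 197). refcount(pp2)=3>1 -> COPY to pp6. 7 ppages; refcounts: pp0:2 pp1:3 pp2:2 pp3:2 pp4:1 pp5:1 pp6:1
Op 7: write(P1, v0, 107). refcount(pp0)=2>1 -> COPY to pp7. 8 ppages; refcounts: pp0:1 pp1:3 pp2:2 pp3:2 pp4:1 pp5:1 pp6:1 pp7:1
Op 8: fork(P2) -> P3. 8 ppages; refcounts: pp0:2 pp1:4 pp2:3 pp3:3 pp4:1 pp5:1 pp6:1 pp7:1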